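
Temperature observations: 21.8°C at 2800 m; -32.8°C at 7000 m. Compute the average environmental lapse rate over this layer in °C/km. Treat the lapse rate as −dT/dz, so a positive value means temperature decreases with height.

13°C/km

Γ = −ΔT/Δz = (21.8 − (-32.8)) / (7000 − 2800) m
  = 54.6°C / 4.2 km = 13°C/km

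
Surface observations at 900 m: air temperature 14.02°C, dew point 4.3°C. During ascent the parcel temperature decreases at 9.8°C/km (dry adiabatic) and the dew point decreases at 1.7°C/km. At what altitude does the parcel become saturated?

2100 m

T and T_d converge at 9.8 − 1.7 = 8.1°C per km
Height above start = (14.02 − 4.3) / 8.1 = 1.2 km
LCL altitude = 900 m + 1200 m = 2100 m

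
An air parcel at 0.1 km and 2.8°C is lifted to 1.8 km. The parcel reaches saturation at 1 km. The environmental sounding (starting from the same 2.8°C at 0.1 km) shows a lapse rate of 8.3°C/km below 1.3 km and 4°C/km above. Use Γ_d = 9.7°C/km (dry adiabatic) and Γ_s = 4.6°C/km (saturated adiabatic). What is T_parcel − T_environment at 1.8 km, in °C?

-0.45°C (parcel cooler than environment)

Parcel:
  From 100 m to 1000 m (dry): cools by 9.7 × 0.9 = 8.73°C, giving -5.93°C.
  From 1000 m to 1800 m (saturated): cools by 4.6 × 0.8 = 3.68°C, giving -9.61°C.
Environment:
  From 100 m to 1300 m (environment, lower layer): cools by 8.3 × 1.2 = 9.96°C, giving -7.16°C.
  From 1300 m to 1800 m (environment, upper layer): cools by 4 × 0.5 = 2°C, giving -9.16°C.
T_parcel − T_env = -9.61 − (-9.16) = -0.45°C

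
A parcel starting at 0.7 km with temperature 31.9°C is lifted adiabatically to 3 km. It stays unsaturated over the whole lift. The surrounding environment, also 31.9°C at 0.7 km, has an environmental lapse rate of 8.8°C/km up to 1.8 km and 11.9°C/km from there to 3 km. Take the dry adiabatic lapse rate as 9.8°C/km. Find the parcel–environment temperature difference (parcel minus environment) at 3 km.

Parcel:
  Dry to 3000 m: -9.8 × 2.3 km = -22.54°C, so T = 9.36°C.
Environment:
  Environment, lower layer to 1800 m: -8.8 × 1.1 km = -9.68°C, so T = 22.22°C.
  Environment, upper layer to 3000 m: -11.9 × 1.2 km = -14.28°C, so T = 7.94°C.
T_parcel − T_env = 9.36 − 7.94 = +1.42°C

+1.42°C (parcel warmer than environment)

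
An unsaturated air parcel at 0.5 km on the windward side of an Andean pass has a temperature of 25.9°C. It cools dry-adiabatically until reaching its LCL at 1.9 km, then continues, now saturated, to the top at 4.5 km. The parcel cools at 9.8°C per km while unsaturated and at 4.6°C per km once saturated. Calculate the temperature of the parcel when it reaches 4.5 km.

0.22°C

500 → 1900 m (dry, 9.8°C/km): ΔT = -9.8 × 1.4 = -13.72°C → T = 12.18°C
1900 → 4500 m (saturated, 4.6°C/km): ΔT = -4.6 × 2.6 = -11.96°C → T = 0.22°C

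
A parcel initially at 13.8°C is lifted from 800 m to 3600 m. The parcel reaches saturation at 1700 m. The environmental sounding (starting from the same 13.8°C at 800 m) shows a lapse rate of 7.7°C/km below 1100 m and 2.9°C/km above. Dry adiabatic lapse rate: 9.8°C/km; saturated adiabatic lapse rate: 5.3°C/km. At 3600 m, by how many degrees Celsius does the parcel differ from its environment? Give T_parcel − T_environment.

-9.33°C (parcel cooler than environment)

Parcel:
  800 → 1700 m (dry, 9.8°C/km): ΔT = -9.8 × 0.9 = -8.82°C → T = 4.98°C
  1700 → 3600 m (saturated, 5.3°C/km): ΔT = -5.3 × 1.9 = -10.07°C → T = -5.09°C
Environment:
  800 → 1100 m (environment, lower layer, 7.7°C/km): ΔT = -7.7 × 0.3 = -2.31°C → T = 11.49°C
  1100 → 3600 m (environment, upper layer, 2.9°C/km): ΔT = -2.9 × 2.5 = -7.25°C → T = 4.24°C
T_parcel − T_env = -5.09 − 4.24 = -9.33°C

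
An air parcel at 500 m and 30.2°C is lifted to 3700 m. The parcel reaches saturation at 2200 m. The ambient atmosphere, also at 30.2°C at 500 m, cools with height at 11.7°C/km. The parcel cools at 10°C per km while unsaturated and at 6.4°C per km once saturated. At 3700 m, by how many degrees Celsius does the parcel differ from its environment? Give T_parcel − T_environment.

+10.84°C (parcel warmer than environment)

Parcel:
  500–2200 m, dry: Δz = 1.7 km ⇒ ΔT = -17°C; T = 13.2°C
  2200–3700 m, saturated: Δz = 1.5 km ⇒ ΔT = -9.6°C; T = 3.6°C
Environment:
  500–3700 m, environment: Δz = 3.2 km ⇒ ΔT = -37.44°C; T = -7.24°C
T_parcel − T_env = 3.6 − (-7.24) = +10.84°C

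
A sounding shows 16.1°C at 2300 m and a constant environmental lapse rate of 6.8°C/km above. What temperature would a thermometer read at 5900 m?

2300–5900 m, environmental: Δz = 3.6 km ⇒ ΔT = -24.48°C; T = -8.38°C

-8.38°C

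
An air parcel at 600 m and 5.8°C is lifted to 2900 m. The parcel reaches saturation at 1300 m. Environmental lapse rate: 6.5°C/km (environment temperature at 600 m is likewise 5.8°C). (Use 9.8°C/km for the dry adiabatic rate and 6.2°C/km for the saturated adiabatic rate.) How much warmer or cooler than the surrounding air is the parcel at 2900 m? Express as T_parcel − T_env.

-1.83°C (parcel cooler than environment)

Parcel:
  Dry to 1300 m: -9.8 × 0.7 km = -6.86°C, so T = -1.06°C.
  Saturated to 2900 m: -6.2 × 1.6 km = -9.92°C, so T = -10.98°C.
Environment:
  Environment to 2900 m: -6.5 × 2.3 km = -14.95°C, so T = -9.15°C.
T_parcel − T_env = -10.98 − (-9.15) = -1.83°C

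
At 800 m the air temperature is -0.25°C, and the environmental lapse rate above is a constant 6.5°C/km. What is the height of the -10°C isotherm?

Height above start = (-0.25 − (-10)) / 6.5 = 1.5 km
Altitude = 800 m + 1500 m = 2300 m

2300 m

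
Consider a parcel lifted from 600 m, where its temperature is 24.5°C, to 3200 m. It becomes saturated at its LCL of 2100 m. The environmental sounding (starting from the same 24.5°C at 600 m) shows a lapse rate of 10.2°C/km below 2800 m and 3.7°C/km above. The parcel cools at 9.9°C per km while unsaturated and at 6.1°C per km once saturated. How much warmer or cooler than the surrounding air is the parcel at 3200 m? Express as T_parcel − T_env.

Parcel:
  600–2100 m, dry: Δz = 1.5 km ⇒ ΔT = -14.85°C; T = 9.65°C
  2100–3200 m, saturated: Δz = 1.1 km ⇒ ΔT = -6.71°C; T = 2.94°C
Environment:
  600–2800 m, environment, lower layer: Δz = 2.2 km ⇒ ΔT = -22.44°C; T = 2.06°C
  2800–3200 m, environment, upper layer: Δz = 0.4 km ⇒ ΔT = -1.48°C; T = 0.58°C
T_parcel − T_env = 2.94 − 0.58 = +2.36°C

+2.36°C (parcel warmer than environment)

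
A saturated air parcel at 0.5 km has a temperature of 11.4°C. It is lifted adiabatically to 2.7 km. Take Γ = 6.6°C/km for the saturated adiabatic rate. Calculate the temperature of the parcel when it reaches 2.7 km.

-3.12°C

Saturated adiabatic to 2700 m: -6.6 × 2.2 km = -14.52°C, so T = -3.12°C.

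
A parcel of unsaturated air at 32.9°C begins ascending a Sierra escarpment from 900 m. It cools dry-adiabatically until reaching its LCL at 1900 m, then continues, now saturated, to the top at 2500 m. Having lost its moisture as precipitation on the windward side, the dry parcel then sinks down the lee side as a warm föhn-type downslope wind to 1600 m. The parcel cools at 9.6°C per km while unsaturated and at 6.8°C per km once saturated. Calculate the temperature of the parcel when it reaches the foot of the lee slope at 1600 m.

900–1900 m, dry: Δz = 1 km ⇒ ΔT = -9.6°C; T = 23.3°C
1900–2500 m, saturated: Δz = 0.6 km ⇒ ΔT = -4.08°C; T = 19.22°C
2500–1600 m, dry descent: Δz = 0.9 km ⇒ ΔT = +8.64°C; T = 27.86°C

27.86°C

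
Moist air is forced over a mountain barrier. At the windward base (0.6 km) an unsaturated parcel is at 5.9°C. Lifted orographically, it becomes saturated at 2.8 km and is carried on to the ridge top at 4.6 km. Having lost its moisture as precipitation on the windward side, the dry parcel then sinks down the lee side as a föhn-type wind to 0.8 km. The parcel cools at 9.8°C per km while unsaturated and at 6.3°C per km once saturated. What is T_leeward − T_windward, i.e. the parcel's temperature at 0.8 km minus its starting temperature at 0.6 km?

+4.34°C

From 600 m to 2800 m (dry): cools by 9.8 × 2.2 = 21.56°C, giving -15.66°C.
From 2800 m to 4600 m (saturated): cools by 6.3 × 1.8 = 11.34°C, giving -27°C.
From 4600 m to 800 m (dry descent): warms by 9.8 × 3.8 = 37.24°C, giving 10.24°C.
Net change vs windward start: 10.24 − 5.9 = +4.34°C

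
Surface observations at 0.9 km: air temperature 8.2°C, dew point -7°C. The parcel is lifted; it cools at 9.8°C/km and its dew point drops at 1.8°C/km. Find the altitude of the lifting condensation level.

2.8 km

T and T_d converge at 9.8 − 1.8 = 8°C per km
Height above start = (8.2 − (-7)) / 8 = 1.9 km
LCL altitude = 900 m + 1900 m = 2800 m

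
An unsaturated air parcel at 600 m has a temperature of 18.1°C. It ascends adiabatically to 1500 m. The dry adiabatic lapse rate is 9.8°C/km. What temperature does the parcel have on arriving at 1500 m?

600–1500 m, dry adiabatic: Δz = 0.9 km ⇒ ΔT = -8.82°C; T = 9.28°C

9.28°C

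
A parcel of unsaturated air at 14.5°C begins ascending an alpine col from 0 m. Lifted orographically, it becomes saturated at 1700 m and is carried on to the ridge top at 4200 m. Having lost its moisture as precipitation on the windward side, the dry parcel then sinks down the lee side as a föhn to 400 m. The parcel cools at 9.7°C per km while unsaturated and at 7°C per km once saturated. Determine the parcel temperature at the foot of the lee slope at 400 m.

17.37°C

0 → 1700 m (dry, 9.7°C/km): ΔT = -9.7 × 1.7 = -16.49°C → T = -1.99°C
1700 → 4200 m (saturated, 7°C/km): ΔT = -7 × 2.5 = -17.5°C → T = -19.49°C
4200 → 400 m (dry descent, 9.7°C/km): ΔT = +9.7 × 3.8 = +36.86°C → T = 17.37°C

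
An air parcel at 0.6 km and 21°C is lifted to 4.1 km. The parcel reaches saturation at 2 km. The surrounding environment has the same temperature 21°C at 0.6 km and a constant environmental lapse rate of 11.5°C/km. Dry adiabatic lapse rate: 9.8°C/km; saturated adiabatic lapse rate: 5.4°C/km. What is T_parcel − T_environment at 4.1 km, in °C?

Parcel:
  600 → 2000 m (dry, 9.8°C/km): ΔT = -9.8 × 1.4 = -13.72°C → T = 7.28°C
  2000 → 4100 m (saturated, 5.4°C/km): ΔT = -5.4 × 2.1 = -11.34°C → T = -4.06°C
Environment:
  600 → 4100 m (environment, 11.5°C/km): ΔT = -11.5 × 3.5 = -40.25°C → T = -19.25°C
T_parcel − T_env = -4.06 − (-19.25) = +15.19°C

+15.19°C (parcel warmer than environment)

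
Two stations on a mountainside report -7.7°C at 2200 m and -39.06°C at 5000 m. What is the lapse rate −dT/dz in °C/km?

Γ = −ΔT/Δz = (-7.7 − (-39.06)) / (5000 − 2200) m
  = 31.36°C / 2.8 km = 11.2°C/km

11.2°C/km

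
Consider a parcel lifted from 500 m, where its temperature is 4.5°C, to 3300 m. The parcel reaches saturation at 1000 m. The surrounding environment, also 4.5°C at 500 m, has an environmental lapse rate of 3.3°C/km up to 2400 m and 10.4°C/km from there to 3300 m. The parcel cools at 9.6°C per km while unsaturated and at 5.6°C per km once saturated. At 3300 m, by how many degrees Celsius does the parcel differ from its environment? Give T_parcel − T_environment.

Parcel:
  500 → 1000 m (dry, 9.6°C/km): ΔT = -9.6 × 0.5 = -4.8°C → T = -0.3°C
  1000 → 3300 m (saturated, 5.6°C/km): ΔT = -5.6 × 2.3 = -12.88°C → T = -13.18°C
Environment:
  500 → 2400 m (environment, lower layer, 3.3°C/km): ΔT = -3.3 × 1.9 = -6.27°C → T = -1.77°C
  2400 → 3300 m (environment, upper layer, 10.4°C/km): ΔT = -10.4 × 0.9 = -9.36°C → T = -11.13°C
T_parcel − T_env = -13.18 − (-11.13) = -2.05°C

-2.05°C (parcel cooler than environment)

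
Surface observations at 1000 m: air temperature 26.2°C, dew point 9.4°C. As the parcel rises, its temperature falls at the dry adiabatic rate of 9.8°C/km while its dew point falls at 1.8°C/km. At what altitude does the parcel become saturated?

T and T_d converge at 9.8 − 1.8 = 8°C per km
Height above start = (26.2 − 9.4) / 8 = 2.1 km
LCL altitude = 1000 m + 2100 m = 3100 m

3100 m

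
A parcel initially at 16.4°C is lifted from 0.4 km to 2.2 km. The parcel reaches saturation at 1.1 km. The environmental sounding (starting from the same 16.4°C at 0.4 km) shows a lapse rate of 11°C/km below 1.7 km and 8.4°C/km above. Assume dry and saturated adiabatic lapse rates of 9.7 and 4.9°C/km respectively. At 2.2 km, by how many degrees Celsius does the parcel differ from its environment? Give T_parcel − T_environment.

Parcel:
  From 400 m to 1100 m (dry): cools by 9.7 × 0.7 = 6.79°C, giving 9.61°C.
  From 1100 m to 2200 m (saturated): cools by 4.9 × 1.1 = 5.39°C, giving 4.22°C.
Environment:
  From 400 m to 1700 m (environment, lower layer): cools by 11 × 1.3 = 14.3°C, giving 2.1°C.
  From 1700 m to 2200 m (environment, upper layer): cools by 8.4 × 0.5 = 4.2°C, giving -2.1°C.
T_parcel − T_env = 4.22 − (-2.1) = +6.32°C

+6.32°C (parcel warmer than environment)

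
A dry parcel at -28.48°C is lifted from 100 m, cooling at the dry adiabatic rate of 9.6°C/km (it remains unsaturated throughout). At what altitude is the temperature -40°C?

Height above start = (-28.48 − (-40)) / 9.6 = 1.2 km
Altitude = 100 m + 1200 m = 1300 m

1300 m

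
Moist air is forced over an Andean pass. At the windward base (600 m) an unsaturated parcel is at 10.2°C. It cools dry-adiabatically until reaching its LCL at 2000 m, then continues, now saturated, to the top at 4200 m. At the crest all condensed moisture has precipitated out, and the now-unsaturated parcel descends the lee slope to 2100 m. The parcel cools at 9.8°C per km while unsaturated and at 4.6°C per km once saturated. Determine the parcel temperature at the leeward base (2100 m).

6.94°C

600 → 2000 m (dry, 9.8°C/km): ΔT = -9.8 × 1.4 = -13.72°C → T = -3.52°C
2000 → 4200 m (saturated, 4.6°C/km): ΔT = -4.6 × 2.2 = -10.12°C → T = -13.64°C
4200 → 2100 m (dry descent, 9.8°C/km): ΔT = +9.8 × 2.1 = +20.58°C → T = 6.94°C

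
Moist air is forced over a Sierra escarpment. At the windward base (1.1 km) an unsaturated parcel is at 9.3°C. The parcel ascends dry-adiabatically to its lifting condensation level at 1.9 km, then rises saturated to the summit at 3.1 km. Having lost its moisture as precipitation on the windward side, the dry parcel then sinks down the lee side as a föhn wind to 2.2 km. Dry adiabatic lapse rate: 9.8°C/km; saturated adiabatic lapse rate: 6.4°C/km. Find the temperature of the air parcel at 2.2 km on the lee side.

2.6°C

1100 → 1900 m (dry, 9.8°C/km): ΔT = -9.8 × 0.8 = -7.84°C → T = 1.46°C
1900 → 3100 m (saturated, 6.4°C/km): ΔT = -6.4 × 1.2 = -7.68°C → T = -6.22°C
3100 → 2200 m (dry descent, 9.8°C/km): ΔT = +9.8 × 0.9 = +8.82°C → T = 2.6°C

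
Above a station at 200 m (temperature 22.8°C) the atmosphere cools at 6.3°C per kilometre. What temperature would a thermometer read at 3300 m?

From 200 m to 3300 m (environmental): cools by 6.3 × 3.1 = 19.53°C, giving 3.27°C.

3.27°C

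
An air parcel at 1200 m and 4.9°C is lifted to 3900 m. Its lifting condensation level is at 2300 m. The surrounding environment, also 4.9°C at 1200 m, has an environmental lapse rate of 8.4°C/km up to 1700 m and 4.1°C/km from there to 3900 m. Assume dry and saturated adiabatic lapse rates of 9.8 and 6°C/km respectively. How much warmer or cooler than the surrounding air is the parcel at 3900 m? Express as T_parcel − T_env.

-7.16°C (parcel cooler than environment)

Parcel:
  1200 → 2300 m (dry, 9.8°C/km): ΔT = -9.8 × 1.1 = -10.78°C → T = -5.88°C
  2300 → 3900 m (saturated, 6°C/km): ΔT = -6 × 1.6 = -9.6°C → T = -15.48°C
Environment:
  1200 → 1700 m (environment, lower layer, 8.4°C/km): ΔT = -8.4 × 0.5 = -4.2°C → T = 0.7°C
  1700 → 3900 m (environment, upper layer, 4.1°C/km): ΔT = -4.1 × 2.2 = -9.02°C → T = -8.32°C
T_parcel − T_env = -15.48 − (-8.32) = -7.16°C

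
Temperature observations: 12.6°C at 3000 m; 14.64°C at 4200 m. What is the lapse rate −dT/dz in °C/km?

Γ = −ΔT/Δz = (12.6 − 14.64) / (4200 − 3000) m
  = -2.04°C / 1.2 km = -1.7°C/km

-1.7°C/km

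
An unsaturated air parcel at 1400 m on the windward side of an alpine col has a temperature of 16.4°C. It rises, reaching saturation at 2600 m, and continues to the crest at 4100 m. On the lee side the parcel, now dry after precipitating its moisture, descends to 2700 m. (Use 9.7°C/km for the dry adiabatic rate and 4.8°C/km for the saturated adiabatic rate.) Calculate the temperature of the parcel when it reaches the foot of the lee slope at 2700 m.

11.14°C

1400–2600 m, dry: Δz = 1.2 km ⇒ ΔT = -11.64°C; T = 4.76°C
2600–4100 m, saturated: Δz = 1.5 km ⇒ ΔT = -7.2°C; T = -2.44°C
4100–2700 m, dry descent: Δz = 1.4 km ⇒ ΔT = +13.58°C; T = 11.14°C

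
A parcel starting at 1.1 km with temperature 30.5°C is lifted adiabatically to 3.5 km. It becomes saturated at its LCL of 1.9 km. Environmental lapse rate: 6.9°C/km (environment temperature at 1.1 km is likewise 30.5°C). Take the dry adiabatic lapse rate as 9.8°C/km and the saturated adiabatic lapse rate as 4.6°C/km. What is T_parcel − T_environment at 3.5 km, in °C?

Parcel:
  1100–1900 m, dry: Δz = 0.8 km ⇒ ΔT = -7.84°C; T = 22.66°C
  1900–3500 m, saturated: Δz = 1.6 km ⇒ ΔT = -7.36°C; T = 15.3°C
Environment:
  1100–3500 m, environment: Δz = 2.4 km ⇒ ΔT = -16.56°C; T = 13.94°C
T_parcel − T_env = 15.3 − 13.94 = +1.36°C

+1.36°C (parcel warmer than environment)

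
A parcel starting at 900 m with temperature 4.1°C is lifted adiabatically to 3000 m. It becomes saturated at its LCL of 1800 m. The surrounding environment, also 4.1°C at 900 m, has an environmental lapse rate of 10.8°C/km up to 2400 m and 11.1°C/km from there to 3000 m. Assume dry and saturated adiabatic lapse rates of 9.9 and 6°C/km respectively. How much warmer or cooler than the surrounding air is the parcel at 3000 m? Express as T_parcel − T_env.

Parcel:
  900–1800 m, dry: Δz = 0.9 km ⇒ ΔT = -8.91°C; T = -4.81°C
  1800–3000 m, saturated: Δz = 1.2 km ⇒ ΔT = -7.2°C; T = -12.01°C
Environment:
  900–2400 m, environment, lower layer: Δz = 1.5 km ⇒ ΔT = -16.2°C; T = -12.1°C
  2400–3000 m, environment, upper layer: Δz = 0.6 km ⇒ ΔT = -6.66°C; T = -18.76°C
T_parcel − T_env = -12.01 − (-18.76) = +6.75°C

+6.75°C (parcel warmer than environment)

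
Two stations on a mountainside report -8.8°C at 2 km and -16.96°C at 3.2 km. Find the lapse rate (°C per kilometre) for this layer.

6.8°C/km

Γ = −ΔT/Δz = (-8.8 − (-16.96)) / (3200 − 2000) m
  = 8.16°C / 1.2 km = 6.8°C/km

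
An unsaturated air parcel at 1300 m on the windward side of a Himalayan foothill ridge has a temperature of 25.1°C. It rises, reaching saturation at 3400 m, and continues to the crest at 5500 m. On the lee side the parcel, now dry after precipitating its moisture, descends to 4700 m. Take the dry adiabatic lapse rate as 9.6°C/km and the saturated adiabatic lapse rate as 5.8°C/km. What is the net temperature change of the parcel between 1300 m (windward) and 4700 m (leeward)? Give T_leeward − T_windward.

1300–3400 m, dry: Δz = 2.1 km ⇒ ΔT = -20.16°C; T = 4.94°C
3400–5500 m, saturated: Δz = 2.1 km ⇒ ΔT = -12.18°C; T = -7.24°C
5500–4700 m, dry descent: Δz = 0.8 km ⇒ ΔT = +7.68°C; T = 0.44°C
Net change vs windward start: 0.44 − 25.1 = -24.66°C

-24.66°C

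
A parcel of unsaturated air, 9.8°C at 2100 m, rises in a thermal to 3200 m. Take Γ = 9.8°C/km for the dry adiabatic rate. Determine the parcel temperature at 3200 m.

From 2100 m to 3200 m (dry adiabatic): cools by 9.8 × 1.1 = 10.78°C, giving -0.98°C.

-0.98°C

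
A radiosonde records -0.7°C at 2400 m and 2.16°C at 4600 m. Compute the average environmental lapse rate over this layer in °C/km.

-1.3°C/km

Γ = −ΔT/Δz = (-0.7 − 2.16) / (4600 − 2400) m
  = -2.86°C / 2.2 km = -1.3°C/km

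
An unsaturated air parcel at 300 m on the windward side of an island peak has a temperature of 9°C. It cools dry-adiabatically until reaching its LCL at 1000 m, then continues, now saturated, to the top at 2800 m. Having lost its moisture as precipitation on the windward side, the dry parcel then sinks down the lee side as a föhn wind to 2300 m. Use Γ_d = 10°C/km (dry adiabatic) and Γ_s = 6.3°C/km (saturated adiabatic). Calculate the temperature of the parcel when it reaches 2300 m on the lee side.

300 → 1000 m (dry, 10°C/km): ΔT = -10 × 0.7 = -7°C → T = 2°C
1000 → 2800 m (saturated, 6.3°C/km): ΔT = -6.3 × 1.8 = -11.34°C → T = -9.34°C
2800 → 2300 m (dry descent, 10°C/km): ΔT = +10 × 0.5 = +5°C → T = -4.34°C

-4.34°C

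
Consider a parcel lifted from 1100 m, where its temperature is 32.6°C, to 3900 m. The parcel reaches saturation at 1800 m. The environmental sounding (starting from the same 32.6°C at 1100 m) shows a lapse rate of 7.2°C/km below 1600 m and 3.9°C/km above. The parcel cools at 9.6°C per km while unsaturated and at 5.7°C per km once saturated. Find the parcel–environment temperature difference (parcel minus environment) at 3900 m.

-6.12°C (parcel cooler than environment)

Parcel:
  Dry to 1800 m: -9.6 × 0.7 km = -6.72°C, so T = 25.88°C.
  Saturated to 3900 m: -5.7 × 2.1 km = -11.97°C, so T = 13.91°C.
Environment:
  Environment, lower layer to 1600 m: -7.2 × 0.5 km = -3.6°C, so T = 29°C.
  Environment, upper layer to 3900 m: -3.9 × 2.3 km = -8.97°C, so T = 20.03°C.
T_parcel − T_env = 13.91 − 20.03 = -6.12°C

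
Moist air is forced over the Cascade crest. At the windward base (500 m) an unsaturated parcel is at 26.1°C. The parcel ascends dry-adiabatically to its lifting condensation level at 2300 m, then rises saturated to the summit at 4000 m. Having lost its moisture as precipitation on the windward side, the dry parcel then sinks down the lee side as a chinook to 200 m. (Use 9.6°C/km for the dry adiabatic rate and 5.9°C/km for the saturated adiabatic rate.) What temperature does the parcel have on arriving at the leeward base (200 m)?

35.27°C

500 → 2300 m (dry, 9.6°C/km): ΔT = -9.6 × 1.8 = -17.28°C → T = 8.82°C
2300 → 4000 m (saturated, 5.9°C/km): ΔT = -5.9 × 1.7 = -10.03°C → T = -1.21°C
4000 → 200 m (dry descent, 9.6°C/km): ΔT = +9.6 × 3.8 = +36.48°C → T = 35.27°C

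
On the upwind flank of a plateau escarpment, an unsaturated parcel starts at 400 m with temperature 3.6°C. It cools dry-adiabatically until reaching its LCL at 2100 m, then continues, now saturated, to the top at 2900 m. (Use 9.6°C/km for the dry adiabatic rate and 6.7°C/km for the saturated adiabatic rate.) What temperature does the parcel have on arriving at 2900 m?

400–2100 m, dry: Δz = 1.7 km ⇒ ΔT = -16.32°C; T = -12.72°C
2100–2900 m, saturated: Δz = 0.8 km ⇒ ΔT = -5.36°C; T = -18.08°C

-18.08°C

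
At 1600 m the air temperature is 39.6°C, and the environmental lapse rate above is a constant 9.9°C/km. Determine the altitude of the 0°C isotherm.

Height above start = (39.6 − 0) / 9.9 = 4 km
Altitude = 1600 m + 4000 m = 5600 m

5600 m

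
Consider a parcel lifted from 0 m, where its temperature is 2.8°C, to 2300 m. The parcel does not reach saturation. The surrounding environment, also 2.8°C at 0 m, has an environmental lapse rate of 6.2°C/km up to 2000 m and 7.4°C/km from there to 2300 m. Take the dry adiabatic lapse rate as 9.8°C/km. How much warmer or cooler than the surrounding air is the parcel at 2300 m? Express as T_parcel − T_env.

-7.92°C (parcel cooler than environment)

Parcel:
  0–2300 m, dry: Δz = 2.3 km ⇒ ΔT = -22.54°C; T = -19.74°C
Environment:
  0–2000 m, environment, lower layer: Δz = 2 km ⇒ ΔT = -12.4°C; T = -9.6°C
  2000–2300 m, environment, upper layer: Δz = 0.3 km ⇒ ΔT = -2.22°C; T = -11.82°C
T_parcel − T_env = -19.74 − (-11.82) = -7.92°C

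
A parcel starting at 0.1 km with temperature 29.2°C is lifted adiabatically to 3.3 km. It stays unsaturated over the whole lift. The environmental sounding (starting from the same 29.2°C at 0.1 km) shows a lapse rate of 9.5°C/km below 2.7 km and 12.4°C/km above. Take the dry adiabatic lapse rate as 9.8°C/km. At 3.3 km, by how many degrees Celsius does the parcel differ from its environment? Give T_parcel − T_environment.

+0.78°C (parcel warmer than environment)

Parcel:
  Dry to 3300 m: -9.8 × 3.2 km = -31.36°C, so T = -2.16°C.
Environment:
  Environment, lower layer to 2700 m: -9.5 × 2.6 km = -24.7°C, so T = 4.5°C.
  Environment, upper layer to 3300 m: -12.4 × 0.6 km = -7.44°C, so T = -2.94°C.
T_parcel − T_env = -2.16 − (-2.94) = +0.78°C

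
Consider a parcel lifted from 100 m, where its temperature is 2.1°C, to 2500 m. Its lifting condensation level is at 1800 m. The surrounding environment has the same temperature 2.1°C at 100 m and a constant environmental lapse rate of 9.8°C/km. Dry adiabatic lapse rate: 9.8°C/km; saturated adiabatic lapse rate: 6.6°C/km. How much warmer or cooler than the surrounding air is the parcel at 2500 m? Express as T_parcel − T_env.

+2.24°C (parcel warmer than environment)

Parcel:
  From 100 m to 1800 m (dry): cools by 9.8 × 1.7 = 16.66°C, giving -14.56°C.
  From 1800 m to 2500 m (saturated): cools by 6.6 × 0.7 = 4.62°C, giving -19.18°C.
Environment:
  From 100 m to 2500 m (environment): cools by 9.8 × 2.4 = 23.52°C, giving -21.42°C.
T_parcel − T_env = -19.18 − (-21.42) = +2.24°C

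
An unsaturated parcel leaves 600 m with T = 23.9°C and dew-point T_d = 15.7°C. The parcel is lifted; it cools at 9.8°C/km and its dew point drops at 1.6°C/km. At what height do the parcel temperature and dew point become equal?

T and T_d converge at 9.8 − 1.6 = 8.2°C per km
Height above start = (23.9 − 15.7) / 8.2 = 1 km
LCL altitude = 600 m + 1000 m = 1600 m

1600 m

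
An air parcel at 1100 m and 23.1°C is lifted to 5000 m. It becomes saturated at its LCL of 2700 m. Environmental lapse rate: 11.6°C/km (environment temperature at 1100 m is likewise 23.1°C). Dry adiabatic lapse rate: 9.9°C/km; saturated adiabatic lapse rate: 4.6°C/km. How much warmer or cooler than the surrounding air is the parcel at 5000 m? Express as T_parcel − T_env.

Parcel:
  1100–2700 m, dry: Δz = 1.6 km ⇒ ΔT = -15.84°C; T = 7.26°C
  2700–5000 m, saturated: Δz = 2.3 km ⇒ ΔT = -10.58°C; T = -3.32°C
Environment:
  1100–5000 m, environment: Δz = 3.9 km ⇒ ΔT = -45.24°C; T = -22.14°C
T_parcel − T_env = -3.32 − (-22.14) = +18.82°C

+18.82°C (parcel warmer than environment)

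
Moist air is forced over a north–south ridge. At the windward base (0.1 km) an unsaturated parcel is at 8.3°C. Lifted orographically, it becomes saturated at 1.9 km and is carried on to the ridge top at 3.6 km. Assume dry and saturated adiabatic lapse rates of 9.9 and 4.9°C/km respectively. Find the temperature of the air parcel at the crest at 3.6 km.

-17.85°C

100–1900 m, dry: Δz = 1.8 km ⇒ ΔT = -17.82°C; T = -9.52°C
1900–3600 m, saturated: Δz = 1.7 km ⇒ ΔT = -8.33°C; T = -17.85°C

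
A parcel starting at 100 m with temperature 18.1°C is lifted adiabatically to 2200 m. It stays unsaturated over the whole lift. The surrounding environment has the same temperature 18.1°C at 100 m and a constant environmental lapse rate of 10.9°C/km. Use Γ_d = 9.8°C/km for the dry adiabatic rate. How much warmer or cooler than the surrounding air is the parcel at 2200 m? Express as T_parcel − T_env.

Parcel:
  100 → 2200 m (dry, 9.8°C/km): ΔT = -9.8 × 2.1 = -20.58°C → T = -2.48°C
Environment:
  100 → 2200 m (environment, 10.9°C/km): ΔT = -10.9 × 2.1 = -22.89°C → T = -4.79°C
T_parcel − T_env = -2.48 − (-4.79) = +2.31°C

+2.31°C (parcel warmer than environment)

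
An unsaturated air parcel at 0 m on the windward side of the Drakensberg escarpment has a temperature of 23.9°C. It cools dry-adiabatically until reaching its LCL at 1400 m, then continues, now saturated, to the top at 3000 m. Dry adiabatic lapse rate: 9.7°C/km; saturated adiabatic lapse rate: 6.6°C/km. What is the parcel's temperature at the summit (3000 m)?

0 → 1400 m (dry, 9.7°C/km): ΔT = -9.7 × 1.4 = -13.58°C → T = 10.32°C
1400 → 3000 m (saturated, 6.6°C/km): ΔT = -6.6 × 1.6 = -10.56°C → T = -0.24°C

-0.24°C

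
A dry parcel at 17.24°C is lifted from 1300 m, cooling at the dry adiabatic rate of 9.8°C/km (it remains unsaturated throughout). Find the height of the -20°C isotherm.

Height above start = (17.24 − (-20)) / 9.8 = 3.8 km
Altitude = 1300 m + 3800 m = 5100 m

5100 m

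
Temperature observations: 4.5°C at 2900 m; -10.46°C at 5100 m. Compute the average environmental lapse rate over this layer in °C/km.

6.8°C/km

Γ = −ΔT/Δz = (4.5 − (-10.46)) / (5100 − 2900) m
  = 14.96°C / 2.2 km = 6.8°C/km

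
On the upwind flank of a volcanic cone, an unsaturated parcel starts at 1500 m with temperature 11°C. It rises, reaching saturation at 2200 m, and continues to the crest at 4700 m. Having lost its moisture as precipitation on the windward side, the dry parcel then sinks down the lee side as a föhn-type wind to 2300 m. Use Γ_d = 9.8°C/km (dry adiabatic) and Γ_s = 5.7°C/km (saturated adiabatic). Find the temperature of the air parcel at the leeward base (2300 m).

Dry to 2200 m: -9.8 × 0.7 km = -6.86°C, so T = 4.14°C.
Saturated to 4700 m: -5.7 × 2.5 km = -14.25°C, so T = -10.11°C.
Dry descent to 2300 m: +9.8 × 2.4 km = +23.52°C, so T = 13.41°C.

13.41°C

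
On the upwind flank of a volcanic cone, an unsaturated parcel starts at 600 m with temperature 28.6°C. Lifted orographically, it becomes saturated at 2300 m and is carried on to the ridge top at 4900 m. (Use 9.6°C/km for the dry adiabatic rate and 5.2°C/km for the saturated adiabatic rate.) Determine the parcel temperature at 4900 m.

-1.24°C

Dry to 2300 m: -9.6 × 1.7 km = -16.32°C, so T = 12.28°C.
Saturated to 4900 m: -5.2 × 2.6 km = -13.52°C, so T = -1.24°C.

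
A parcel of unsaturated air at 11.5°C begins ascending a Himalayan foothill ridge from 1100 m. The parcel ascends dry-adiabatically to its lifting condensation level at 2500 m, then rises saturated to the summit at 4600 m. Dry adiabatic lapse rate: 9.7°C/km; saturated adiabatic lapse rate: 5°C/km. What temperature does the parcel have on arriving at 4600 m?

-12.58°C

1100–2500 m, dry: Δz = 1.4 km ⇒ ΔT = -13.58°C; T = -2.08°C
2500–4600 m, saturated: Δz = 2.1 km ⇒ ΔT = -10.5°C; T = -12.58°C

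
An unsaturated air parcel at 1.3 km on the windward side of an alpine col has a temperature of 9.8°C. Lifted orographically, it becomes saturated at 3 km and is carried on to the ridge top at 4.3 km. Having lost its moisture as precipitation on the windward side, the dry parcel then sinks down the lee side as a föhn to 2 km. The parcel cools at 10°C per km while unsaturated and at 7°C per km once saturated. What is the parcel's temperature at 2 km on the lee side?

6.7°C

Dry to 3000 m: -10 × 1.7 km = -17°C, so T = -7.2°C.
Saturated to 4300 m: -7 × 1.3 km = -9.1°C, so T = -16.3°C.
Dry descent to 2000 m: +10 × 2.3 km = +23°C, so T = 6.7°C.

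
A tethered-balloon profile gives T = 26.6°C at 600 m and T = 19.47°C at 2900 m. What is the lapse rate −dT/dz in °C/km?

3.1°C/km

Γ = −ΔT/Δz = (26.6 − 19.47) / (2900 − 600) m
  = 7.13°C / 2.3 km = 3.1°C/km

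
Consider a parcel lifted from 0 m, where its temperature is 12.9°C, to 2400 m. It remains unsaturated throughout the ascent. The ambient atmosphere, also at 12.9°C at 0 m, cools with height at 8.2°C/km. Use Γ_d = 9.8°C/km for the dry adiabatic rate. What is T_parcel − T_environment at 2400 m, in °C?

-3.84°C (parcel cooler than environment)

Parcel:
  0 → 2400 m (dry, 9.8°C/km): ΔT = -9.8 × 2.4 = -23.52°C → T = -10.62°C
Environment:
  0 → 2400 m (environment, 8.2°C/km): ΔT = -8.2 × 2.4 = -19.68°C → T = -6.78°C
T_parcel − T_env = -10.62 − (-6.78) = -3.84°C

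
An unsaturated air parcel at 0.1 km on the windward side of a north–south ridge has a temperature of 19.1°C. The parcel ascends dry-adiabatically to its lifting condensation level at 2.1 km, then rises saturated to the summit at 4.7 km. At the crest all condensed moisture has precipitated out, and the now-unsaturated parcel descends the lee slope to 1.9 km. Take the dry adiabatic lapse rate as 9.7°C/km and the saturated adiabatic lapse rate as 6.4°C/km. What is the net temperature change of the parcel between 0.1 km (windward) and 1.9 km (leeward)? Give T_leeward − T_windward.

100–2100 m, dry: Δz = 2 km ⇒ ΔT = -19.4°C; T = -0.3°C
2100–4700 m, saturated: Δz = 2.6 km ⇒ ΔT = -16.64°C; T = -16.94°C
4700–1900 m, dry descent: Δz = 2.8 km ⇒ ΔT = +27.16°C; T = 10.22°C
Net change vs windward start: 10.22 − 19.1 = -8.88°C

-8.88°C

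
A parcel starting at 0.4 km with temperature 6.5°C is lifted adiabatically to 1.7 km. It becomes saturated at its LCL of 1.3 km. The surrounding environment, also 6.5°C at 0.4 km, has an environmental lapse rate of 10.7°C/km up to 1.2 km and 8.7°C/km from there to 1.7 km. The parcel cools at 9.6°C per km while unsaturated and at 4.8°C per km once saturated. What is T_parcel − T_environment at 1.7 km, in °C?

Parcel:
  Dry to 1300 m: -9.6 × 0.9 km = -8.64°C, so T = -2.14°C.
  Saturated to 1700 m: -4.8 × 0.4 km = -1.92°C, so T = -4.06°C.
Environment:
  Environment, lower layer to 1200 m: -10.7 × 0.8 km = -8.56°C, so T = -2.06°C.
  Environment, upper layer to 1700 m: -8.7 × 0.5 km = -4.35°C, so T = -6.41°C.
T_parcel − T_env = -4.06 − (-6.41) = +2.35°C

+2.35°C (parcel warmer than environment)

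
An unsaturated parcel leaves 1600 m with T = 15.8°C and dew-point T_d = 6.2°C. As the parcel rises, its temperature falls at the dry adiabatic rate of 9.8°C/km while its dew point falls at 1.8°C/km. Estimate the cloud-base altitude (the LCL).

T and T_d converge at 9.8 − 1.8 = 8°C per km
Height above start = (15.8 − 6.2) / 8 = 1.2 km
LCL altitude = 1600 m + 1200 m = 2800 m

2800 m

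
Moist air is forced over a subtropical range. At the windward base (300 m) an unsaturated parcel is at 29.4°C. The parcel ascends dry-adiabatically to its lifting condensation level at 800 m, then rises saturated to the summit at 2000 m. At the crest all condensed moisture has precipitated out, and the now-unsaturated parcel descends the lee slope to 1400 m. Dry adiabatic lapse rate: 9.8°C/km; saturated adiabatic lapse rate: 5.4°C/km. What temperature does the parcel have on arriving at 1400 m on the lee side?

23.9°C

Dry to 800 m: -9.8 × 0.5 km = -4.9°C, so T = 24.5°C.
Saturated to 2000 m: -5.4 × 1.2 km = -6.48°C, so T = 18.02°C.
Dry descent to 1400 m: +9.8 × 0.6 km = +5.88°C, so T = 23.9°C.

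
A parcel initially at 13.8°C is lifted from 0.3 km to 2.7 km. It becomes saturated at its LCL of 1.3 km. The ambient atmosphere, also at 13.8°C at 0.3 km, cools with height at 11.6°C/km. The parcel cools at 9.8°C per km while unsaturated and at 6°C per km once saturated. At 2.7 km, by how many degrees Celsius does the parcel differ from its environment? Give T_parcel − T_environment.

+9.64°C (parcel warmer than environment)

Parcel:
  Dry to 1300 m: -9.8 × 1 km = -9.8°C, so T = 4°C.
  Saturated to 2700 m: -6 × 1.4 km = -8.4°C, so T = -4.4°C.
Environment:
  Environment to 2700 m: -11.6 × 2.4 km = -27.84°C, so T = -14.04°C.
T_parcel − T_env = -4.4 − (-14.04) = +9.64°C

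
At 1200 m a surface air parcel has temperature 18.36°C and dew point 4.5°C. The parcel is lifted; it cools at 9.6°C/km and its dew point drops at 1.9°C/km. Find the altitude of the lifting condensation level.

T and T_d converge at 9.6 − 1.9 = 7.7°C per km
Height above start = (18.36 − 4.5) / 7.7 = 1.8 km
LCL altitude = 1200 m + 1800 m = 3000 m

3000 m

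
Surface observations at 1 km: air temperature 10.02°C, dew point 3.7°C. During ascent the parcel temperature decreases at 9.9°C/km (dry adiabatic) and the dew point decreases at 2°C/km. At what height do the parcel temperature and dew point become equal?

1.8 km

T and T_d converge at 9.9 − 2 = 7.9°C per km
Height above start = (10.02 − 3.7) / 7.9 = 0.8 km
LCL altitude = 1000 m + 800 m = 1800 m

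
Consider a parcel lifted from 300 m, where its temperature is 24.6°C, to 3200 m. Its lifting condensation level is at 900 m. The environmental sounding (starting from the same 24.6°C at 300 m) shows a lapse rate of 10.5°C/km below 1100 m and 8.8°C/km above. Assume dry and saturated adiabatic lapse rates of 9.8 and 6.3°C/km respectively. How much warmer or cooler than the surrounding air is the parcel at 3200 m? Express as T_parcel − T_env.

Parcel:
  Dry to 900 m: -9.8 × 0.6 km = -5.88°C, so T = 18.72°C.
  Saturated to 3200 m: -6.3 × 2.3 km = -14.49°C, so T = 4.23°C.
Environment:
  Environment, lower layer to 1100 m: -10.5 × 0.8 km = -8.4°C, so T = 16.2°C.
  Environment, upper layer to 3200 m: -8.8 × 2.1 km = -18.48°C, so T = -2.28°C.
T_parcel − T_env = 4.23 − (-2.28) = +6.51°C

+6.51°C (parcel warmer than environment)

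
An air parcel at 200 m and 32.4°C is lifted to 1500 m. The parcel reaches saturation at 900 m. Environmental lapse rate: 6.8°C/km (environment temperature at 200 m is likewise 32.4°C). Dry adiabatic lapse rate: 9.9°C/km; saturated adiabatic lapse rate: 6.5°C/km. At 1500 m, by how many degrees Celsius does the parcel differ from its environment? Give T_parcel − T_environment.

-1.99°C (parcel cooler than environment)

Parcel:
  From 200 m to 900 m (dry): cools by 9.9 × 0.7 = 6.93°C, giving 25.47°C.
  From 900 m to 1500 m (saturated): cools by 6.5 × 0.6 = 3.9°C, giving 21.57°C.
Environment:
  From 200 m to 1500 m (environment): cools by 6.8 × 1.3 = 8.84°C, giving 23.56°C.
T_parcel − T_env = 21.57 − 23.56 = -1.99°C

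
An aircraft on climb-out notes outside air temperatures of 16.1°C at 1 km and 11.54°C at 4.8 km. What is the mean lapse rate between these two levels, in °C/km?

Γ = −ΔT/Δz = (16.1 − 11.54) / (4800 − 1000) m
  = 4.56°C / 3.8 km = 1.2°C/km

1.2°C/km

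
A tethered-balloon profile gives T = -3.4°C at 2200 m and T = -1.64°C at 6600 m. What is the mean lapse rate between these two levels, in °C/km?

Γ = −ΔT/Δz = (-3.4 − (-1.64)) / (6600 − 2200) m
  = -1.76°C / 4.4 km = -0.4°C/km

-0.4°C/km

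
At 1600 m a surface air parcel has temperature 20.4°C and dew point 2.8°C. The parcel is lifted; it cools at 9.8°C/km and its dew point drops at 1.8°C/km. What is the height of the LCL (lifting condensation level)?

T and T_d converge at 9.8 − 1.8 = 8°C per km
Height above start = (20.4 − 2.8) / 8 = 2.2 km
LCL altitude = 1600 m + 2200 m = 3800 m

3800 m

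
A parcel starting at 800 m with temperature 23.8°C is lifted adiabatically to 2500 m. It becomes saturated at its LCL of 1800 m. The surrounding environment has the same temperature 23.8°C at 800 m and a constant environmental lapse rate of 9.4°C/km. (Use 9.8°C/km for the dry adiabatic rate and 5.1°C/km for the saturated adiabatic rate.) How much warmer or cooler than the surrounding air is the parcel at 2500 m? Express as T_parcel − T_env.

+2.61°C (parcel warmer than environment)

Parcel:
  800–1800 m, dry: Δz = 1 km ⇒ ΔT = -9.8°C; T = 14°C
  1800–2500 m, saturated: Δz = 0.7 km ⇒ ΔT = -3.57°C; T = 10.43°C
Environment:
  800–2500 m, environment: Δz = 1.7 km ⇒ ΔT = -15.98°C; T = 7.82°C
T_parcel − T_env = 10.43 − 7.82 = +2.61°C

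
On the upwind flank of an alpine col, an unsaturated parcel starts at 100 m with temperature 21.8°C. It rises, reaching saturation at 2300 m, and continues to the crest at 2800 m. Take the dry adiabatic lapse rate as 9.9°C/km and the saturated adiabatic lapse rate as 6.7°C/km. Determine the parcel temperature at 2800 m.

Dry to 2300 m: -9.9 × 2.2 km = -21.78°C, so T = 0.02°C.
Saturated to 2800 m: -6.7 × 0.5 km = -3.35°C, so T = -3.33°C.

-3.33°C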